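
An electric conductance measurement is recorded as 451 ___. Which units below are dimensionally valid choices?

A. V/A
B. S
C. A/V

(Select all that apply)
B, C

electric conductance has SI base units: A^2 * s^3 / (kg * m^2)

Checking each option against A^2 * s^3 / (kg * m^2):
  A. V/A: ✗ does not match
  B. S: ✓ matches
  C. A/V: ✓ matches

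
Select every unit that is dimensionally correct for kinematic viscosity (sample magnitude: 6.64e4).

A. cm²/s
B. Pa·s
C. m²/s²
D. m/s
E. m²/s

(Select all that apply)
A, E

kinematic viscosity has SI base units: m^2 / s

Checking each option against m^2 / s:
  A. cm²/s: ✓ matches
  B. Pa·s: ✗ does not match
  C. m²/s²: ✗ does not match
  D. m/s: ✗ does not match
  E. m²/s: ✓ matches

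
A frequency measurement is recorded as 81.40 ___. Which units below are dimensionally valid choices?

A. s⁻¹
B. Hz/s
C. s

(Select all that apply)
A

frequency has SI base units: 1 / s

Checking each option against 1 / s:
  A. s⁻¹: ✓ matches
  B. Hz/s: ✗ does not match
  C. s: ✗ does not match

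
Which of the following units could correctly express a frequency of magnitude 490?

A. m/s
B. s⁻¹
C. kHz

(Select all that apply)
B, C

frequency has SI base units: 1 / s

Checking each option against 1 / s:
  A. m/s: ✗ does not match
  B. s⁻¹: ✓ matches
  C. kHz: ✓ matches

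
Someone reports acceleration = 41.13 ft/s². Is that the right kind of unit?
Yes

acceleration has SI base units: m / s^2
ft/s² reduces to the same SI base units, so it is a valid unit for acceleration.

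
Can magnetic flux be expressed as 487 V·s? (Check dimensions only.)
Yes

magnetic flux has SI base units: kg * m^2 / (A * s^2)
V·s reduces to the same SI base units, so it is a valid unit for magnetic flux.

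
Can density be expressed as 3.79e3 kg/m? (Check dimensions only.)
No

density has SI base units: kg / m^3
kg/m does NOT reduce to kg / m^3; a valid unit for density would be e.g. kg/m³.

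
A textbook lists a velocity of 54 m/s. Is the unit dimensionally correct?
Yes

velocity has SI base units: m / s
m/s reduces to the same SI base units, so it is a valid unit for velocity.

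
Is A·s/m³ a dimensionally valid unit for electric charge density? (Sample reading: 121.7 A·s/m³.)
Yes

electric charge density has SI base units: A * s / m^3
A·s/m³ reduces to the same SI base units, so it is a valid unit for electric charge density.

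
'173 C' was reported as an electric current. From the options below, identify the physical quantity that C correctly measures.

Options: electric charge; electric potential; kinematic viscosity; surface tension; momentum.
electric charge

electric current should have units dimensionally equivalent to A (e.g. A).
The given unit 'C' reduces to A * s. Of the listed options, that is the dimensionality of electric charge.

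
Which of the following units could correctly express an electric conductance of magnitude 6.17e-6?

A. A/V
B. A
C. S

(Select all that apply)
A, C

electric conductance has SI base units: A^2 * s^3 / (kg * m^2)

Checking each option against A^2 * s^3 / (kg * m^2):
  A. A/V: ✓ matches
  B. A: ✗ does not match
  C. S: ✓ matches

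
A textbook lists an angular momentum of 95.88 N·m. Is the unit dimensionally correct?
No

angular momentum has SI base units: kg * m^2 / s
N·m does NOT reduce to kg * m^2 / s; a valid unit for angular momentum would be e.g. kg·m²/s.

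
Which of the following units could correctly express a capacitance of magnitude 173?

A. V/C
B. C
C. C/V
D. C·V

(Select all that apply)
C

capacitance has SI base units: A^2 * s^4 / (kg * m^2)

Checking each option against A^2 * s^4 / (kg * m^2):
  A. V/C: ✗ does not match
  B. C: ✗ does not match
  C. C/V: ✓ matches
  D. C·V: ✗ does not match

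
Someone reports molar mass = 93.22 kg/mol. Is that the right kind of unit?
Yes

molar mass has SI base units: kg / mol
kg/mol reduces to the same SI base units, so it is a valid unit for molar mass.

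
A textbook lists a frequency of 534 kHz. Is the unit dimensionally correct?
Yes

frequency has SI base units: 1 / s
kHz reduces to the same SI base units, so it is a valid unit for frequency.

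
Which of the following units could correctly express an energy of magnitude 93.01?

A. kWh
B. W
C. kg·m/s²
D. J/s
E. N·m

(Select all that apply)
A, E

energy has SI base units: kg * m^2 / s^2

Checking each option against kg * m^2 / s^2:
  A. kWh: ✓ matches
  B. W: ✗ does not match
  C. kg·m/s²: ✗ does not match
  D. J/s: ✗ does not match
  E. N·m: ✓ matches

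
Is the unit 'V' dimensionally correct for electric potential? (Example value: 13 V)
Yes

electric potential has SI base units: kg * m^2 / (A * s^3)
V reduces to the same SI base units, so it is a valid unit for electric potential.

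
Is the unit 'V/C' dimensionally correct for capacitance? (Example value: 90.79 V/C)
No

capacitance has SI base units: A^2 * s^4 / (kg * m^2)
V/C does NOT reduce to A^2 * s^4 / (kg * m^2); a valid unit for capacitance would be e.g. F.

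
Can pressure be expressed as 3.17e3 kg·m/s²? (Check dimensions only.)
No

pressure has SI base units: kg / (m * s^2)
kg·m/s² does NOT reduce to kg / (m * s^2); a valid unit for pressure would be e.g. Pa.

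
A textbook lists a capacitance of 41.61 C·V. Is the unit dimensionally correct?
No

capacitance has SI base units: A^2 * s^4 / (kg * m^2)
C·V does NOT reduce to A^2 * s^4 / (kg * m^2); a valid unit for capacitance would be e.g. F.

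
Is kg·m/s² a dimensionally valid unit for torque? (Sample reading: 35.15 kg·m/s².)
No

torque has SI base units: kg * m^2 / s^2
kg·m/s² does NOT reduce to kg * m^2 / s^2; a valid unit for torque would be e.g. N·m.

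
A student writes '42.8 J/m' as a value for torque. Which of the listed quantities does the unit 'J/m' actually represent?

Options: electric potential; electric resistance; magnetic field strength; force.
force

torque should have units dimensionally equivalent to kg * m^2 / s^2 (e.g. N·m).
The given unit 'J/m' reduces to kg * m / s^2. Of the listed options, that is the dimensionality of force.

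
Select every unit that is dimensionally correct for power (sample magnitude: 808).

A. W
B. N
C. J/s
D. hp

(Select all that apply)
A, C, D

power has SI base units: kg * m^2 / s^3

Checking each option against kg * m^2 / s^3:
  A. W: ✓ matches
  B. N: ✗ does not match
  C. J/s: ✓ matches
  D. hp: ✓ matches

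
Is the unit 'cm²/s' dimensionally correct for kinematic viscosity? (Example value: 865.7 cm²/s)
Yes

kinematic viscosity has SI base units: m^2 / s
cm²/s reduces to the same SI base units, so it is a valid unit for kinematic viscosity.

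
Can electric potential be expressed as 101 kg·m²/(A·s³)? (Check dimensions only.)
Yes

electric potential has SI base units: kg * m^2 / (A * s^3)
kg·m²/(A·s³) reduces to the same SI base units, so it is a valid unit for electric potential.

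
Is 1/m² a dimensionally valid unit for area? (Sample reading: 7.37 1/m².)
No

area has SI base units: m^2
1/m² does NOT reduce to m^2; a valid unit for area would be e.g. m².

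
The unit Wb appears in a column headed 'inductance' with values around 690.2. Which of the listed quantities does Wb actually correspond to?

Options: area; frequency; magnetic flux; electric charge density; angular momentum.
magnetic flux

inductance should have units dimensionally equivalent to kg * m^2 / (A^2 * s^2) (e.g. H).
The given unit 'Wb' reduces to kg * m^2 / (A * s^2). Of the listed options, that is the dimensionality of magnetic flux.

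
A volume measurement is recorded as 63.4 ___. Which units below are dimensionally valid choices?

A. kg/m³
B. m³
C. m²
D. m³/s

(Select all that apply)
B

volume has SI base units: m^3

Checking each option against m^3:
  A. kg/m³: ✗ does not match
  B. m³: ✓ matches
  C. m²: ✗ does not match
  D. m³/s: ✗ does not match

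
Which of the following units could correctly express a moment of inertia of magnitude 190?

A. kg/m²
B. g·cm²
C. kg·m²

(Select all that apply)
B, C

moment of inertia has SI base units: kg * m^2

Checking each option against kg * m^2:
  A. kg/m²: ✗ does not match
  B. g·cm²: ✓ matches
  C. kg·m²: ✓ matches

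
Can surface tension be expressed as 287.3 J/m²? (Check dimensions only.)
Yes

surface tension has SI base units: kg / s^2
J/m² reduces to the same SI base units, so it is a valid unit for surface tension.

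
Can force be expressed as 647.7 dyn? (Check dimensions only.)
Yes

force has SI base units: kg * m / s^2
dyn reduces to the same SI base units, so it is a valid unit for force.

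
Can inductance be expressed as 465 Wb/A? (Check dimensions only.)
Yes

inductance has SI base units: kg * m^2 / (A^2 * s^2)
Wb/A reduces to the same SI base units, so it is a valid unit for inductance.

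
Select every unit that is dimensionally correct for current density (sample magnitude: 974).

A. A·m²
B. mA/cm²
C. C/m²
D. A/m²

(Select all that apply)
B, D

current density has SI base units: A / m^2

Checking each option against A / m^2:
  A. A·m²: ✗ does not match
  B. mA/cm²: ✓ matches
  C. C/m²: ✗ does not match
  D. A/m²: ✓ matches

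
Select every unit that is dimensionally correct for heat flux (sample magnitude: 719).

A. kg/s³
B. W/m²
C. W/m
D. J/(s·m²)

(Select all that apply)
A, B, D

heat flux has SI base units: kg / s^3

Checking each option against kg / s^3:
  A. kg/s³: ✓ matches
  B. W/m²: ✓ matches
  C. W/m: ✗ does not match
  D. J/(s·m²): ✓ matches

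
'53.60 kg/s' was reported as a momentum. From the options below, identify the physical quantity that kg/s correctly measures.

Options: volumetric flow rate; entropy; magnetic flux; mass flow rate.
mass flow rate

momentum should have units dimensionally equivalent to kg * m / s (e.g. kg·m/s).
The given unit 'kg/s' reduces to kg / s. Of the listed options, that is the dimensionality of mass flow rate.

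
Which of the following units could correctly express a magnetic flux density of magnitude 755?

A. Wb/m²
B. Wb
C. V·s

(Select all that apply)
A

magnetic flux density has SI base units: kg / (A * s^2)

Checking each option against kg / (A * s^2):
  A. Wb/m²: ✓ matches
  B. Wb: ✗ does not match
  C. V·s: ✗ does not match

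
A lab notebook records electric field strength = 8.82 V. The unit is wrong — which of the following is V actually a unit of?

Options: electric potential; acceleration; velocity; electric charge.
electric potential

electric field strength should have units dimensionally equivalent to kg * m / (A * s^3) (e.g. V/m).
The given unit 'V' reduces to kg * m^2 / (A * s^3). Of the listed options, that is the dimensionality of electric potential.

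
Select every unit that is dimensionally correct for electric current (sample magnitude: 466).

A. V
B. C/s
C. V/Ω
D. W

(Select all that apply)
B, C

electric current has SI base units: A

Checking each option against A:
  A. V: ✗ does not match
  B. C/s: ✓ matches
  C. V/Ω: ✓ matches
  D. W: ✗ does not match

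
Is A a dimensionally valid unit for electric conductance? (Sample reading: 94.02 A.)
No

electric conductance has SI base units: A^2 * s^3 / (kg * m^2)
A does NOT reduce to A^2 * s^3 / (kg * m^2); a valid unit for electric conductance would be e.g. S.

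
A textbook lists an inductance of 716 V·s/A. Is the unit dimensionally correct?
Yes

inductance has SI base units: kg * m^2 / (A^2 * s^2)
V·s/A reduces to the same SI base units, so it is a valid unit for inductance.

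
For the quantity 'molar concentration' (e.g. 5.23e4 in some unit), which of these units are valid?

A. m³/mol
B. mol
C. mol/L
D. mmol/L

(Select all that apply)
C, D

molar concentration has SI base units: mol / m^3

Checking each option against mol / m^3:
  A. m³/mol: ✗ does not match
  B. mol: ✗ does not match
  C. mol/L: ✓ matches
  D. mmol/L: ✓ matches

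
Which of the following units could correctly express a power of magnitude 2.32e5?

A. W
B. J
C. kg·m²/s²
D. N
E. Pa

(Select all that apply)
A

power has SI base units: kg * m^2 / s^3

Checking each option against kg * m^2 / s^3:
  A. W: ✓ matches
  B. J: ✗ does not match
  C. kg·m²/s²: ✗ does not match
  D. N: ✗ does not match
  E. Pa: ✗ does not match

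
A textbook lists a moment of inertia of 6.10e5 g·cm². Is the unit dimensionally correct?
Yes

moment of inertia has SI base units: kg * m^2
g·cm² reduces to the same SI base units, so it is a valid unit for moment of inertia.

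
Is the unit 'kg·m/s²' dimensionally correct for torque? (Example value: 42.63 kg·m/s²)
No

torque has SI base units: kg * m^2 / s^2
kg·m/s² does NOT reduce to kg * m^2 / s^2; a valid unit for torque would be e.g. N·m.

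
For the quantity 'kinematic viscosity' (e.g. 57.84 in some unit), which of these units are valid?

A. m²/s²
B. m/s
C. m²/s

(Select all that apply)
C

kinematic viscosity has SI base units: m^2 / s

Checking each option against m^2 / s:
  A. m²/s²: ✗ does not match
  B. m/s: ✗ does not match
  C. m²/s: ✓ matches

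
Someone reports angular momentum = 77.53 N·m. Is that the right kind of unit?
No

angular momentum has SI base units: kg * m^2 / s
N·m does NOT reduce to kg * m^2 / s; a valid unit for angular momentum would be e.g. kg·m²/s.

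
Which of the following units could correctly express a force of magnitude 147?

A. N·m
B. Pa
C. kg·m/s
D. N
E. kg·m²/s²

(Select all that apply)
D

force has SI base units: kg * m / s^2

Checking each option against kg * m / s^2:
  A. N·m: ✗ does not match
  B. Pa: ✗ does not match
  C. kg·m/s: ✗ does not match
  D. N: ✓ matches
  E. kg·m²/s²: ✗ does not match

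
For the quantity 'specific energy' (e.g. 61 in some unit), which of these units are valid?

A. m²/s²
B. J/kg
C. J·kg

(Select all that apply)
A, B

specific energy has SI base units: m^2 / s^2

Checking each option against m^2 / s^2:
  A. m²/s²: ✓ matches
  B. J/kg: ✓ matches
  C. J·kg: ✗ does not match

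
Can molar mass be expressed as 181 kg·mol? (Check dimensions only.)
No

molar mass has SI base units: kg / mol
kg·mol does NOT reduce to kg / mol; a valid unit for molar mass would be e.g. kg/mol.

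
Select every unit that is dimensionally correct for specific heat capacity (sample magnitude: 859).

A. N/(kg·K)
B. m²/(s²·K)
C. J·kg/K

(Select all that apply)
B

specific heat capacity has SI base units: m^2 / (s^2 * K)

Checking each option against m^2 / (s^2 * K):
  A. N/(kg·K): ✗ does not match
  B. m²/(s²·K): ✓ matches
  C. J·kg/K: ✗ does not match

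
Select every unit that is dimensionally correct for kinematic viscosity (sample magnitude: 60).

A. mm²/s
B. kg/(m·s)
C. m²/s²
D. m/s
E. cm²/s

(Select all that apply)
A, E

kinematic viscosity has SI base units: m^2 / s

Checking each option against m^2 / s:
  A. mm²/s: ✓ matches
  B. kg/(m·s): ✗ does not match
  C. m²/s²: ✗ does not match
  D. m/s: ✗ does not match
  E. cm²/s: ✓ matches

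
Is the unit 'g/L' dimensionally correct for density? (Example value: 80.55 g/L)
Yes

density has SI base units: kg / m^3
g/L reduces to the same SI base units, so it is a valid unit for density.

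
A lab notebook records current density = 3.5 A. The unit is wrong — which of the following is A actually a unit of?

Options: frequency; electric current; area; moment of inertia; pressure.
electric current

current density should have units dimensionally equivalent to A / m^2 (e.g. A/m²).
The given unit 'A' reduces to A. Of the listed options, that is the dimensionality of electric current.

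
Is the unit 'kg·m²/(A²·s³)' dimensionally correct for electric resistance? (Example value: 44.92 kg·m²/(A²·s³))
Yes

electric resistance has SI base units: kg * m^2 / (A^2 * s^3)
kg·m²/(A²·s³) reduces to the same SI base units, so it is a valid unit for electric resistance.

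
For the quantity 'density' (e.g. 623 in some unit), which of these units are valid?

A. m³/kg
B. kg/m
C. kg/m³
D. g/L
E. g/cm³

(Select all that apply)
C, D, E

density has SI base units: kg / m^3

Checking each option against kg / m^3:
  A. m³/kg: ✗ does not match
  B. kg/m: ✗ does not match
  C. kg/m³: ✓ matches
  D. g/L: ✓ matches
  E. g/cm³: ✓ matches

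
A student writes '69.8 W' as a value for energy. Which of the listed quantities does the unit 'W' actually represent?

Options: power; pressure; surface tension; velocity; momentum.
power

energy should have units dimensionally equivalent to kg * m^2 / s^2 (e.g. J).
The given unit 'W' reduces to kg * m^2 / s^3. Of the listed options, that is the dimensionality of power.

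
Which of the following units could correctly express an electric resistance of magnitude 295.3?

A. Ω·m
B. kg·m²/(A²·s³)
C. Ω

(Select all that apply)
B, C

electric resistance has SI base units: kg * m^2 / (A^2 * s^3)

Checking each option against kg * m^2 / (A^2 * s^3):
  A. Ω·m: ✗ does not match
  B. kg·m²/(A²·s³): ✓ matches
  C. Ω: ✓ matches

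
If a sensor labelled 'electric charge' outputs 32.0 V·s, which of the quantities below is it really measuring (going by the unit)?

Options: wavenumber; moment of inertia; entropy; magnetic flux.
magnetic flux

electric charge should have units dimensionally equivalent to A * s (e.g. C).
The given unit 'V·s' reduces to kg * m^2 / (A * s^2). Of the listed options, that is the dimensionality of magnetic flux.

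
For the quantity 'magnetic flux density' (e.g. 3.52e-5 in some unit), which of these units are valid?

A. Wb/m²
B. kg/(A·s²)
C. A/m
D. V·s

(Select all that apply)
A, B

magnetic flux density has SI base units: kg / (A * s^2)

Checking each option against kg / (A * s^2):
  A. Wb/m²: ✓ matches
  B. kg/(A·s²): ✓ matches
  C. A/m: ✗ does not match
  D. V·s: ✗ does not match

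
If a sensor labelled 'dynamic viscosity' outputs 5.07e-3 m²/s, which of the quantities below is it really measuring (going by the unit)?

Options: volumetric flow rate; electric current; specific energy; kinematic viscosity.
kinematic viscosity

dynamic viscosity should have units dimensionally equivalent to kg / (m * s) (e.g. Pa·s).
The given unit 'm²/s' reduces to m^2 / s. Of the listed options, that is the dimensionality of kinematic viscosity.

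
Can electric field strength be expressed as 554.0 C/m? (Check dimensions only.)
No

electric field strength has SI base units: kg * m / (A * s^3)
C/m does NOT reduce to kg * m / (A * s^3); a valid unit for electric field strength would be e.g. V/m.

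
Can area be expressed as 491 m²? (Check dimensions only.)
Yes

area has SI base units: m^2
m² reduces to the same SI base units, so it is a valid unit for area.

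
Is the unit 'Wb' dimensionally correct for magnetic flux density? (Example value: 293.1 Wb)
No

magnetic flux density has SI base units: kg / (A * s^2)
Wb does NOT reduce to kg / (A * s^2); a valid unit for magnetic flux density would be e.g. T.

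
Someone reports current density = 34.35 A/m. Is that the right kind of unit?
No

current density has SI base units: A / m^2
A/m does NOT reduce to A / m^2; a valid unit for current density would be e.g. A/m².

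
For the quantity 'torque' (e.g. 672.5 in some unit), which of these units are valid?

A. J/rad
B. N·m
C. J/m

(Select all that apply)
A, B

torque has SI base units: kg * m^2 / s^2

Checking each option against kg * m^2 / s^2:
  A. J/rad: ✓ matches
  B. N·m: ✓ matches
  C. J/m: ✗ does not match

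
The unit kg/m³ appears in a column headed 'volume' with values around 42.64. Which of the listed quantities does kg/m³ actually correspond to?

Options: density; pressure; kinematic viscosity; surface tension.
density

volume should have units dimensionally equivalent to m^3 (e.g. m³).
The given unit 'kg/m³' reduces to kg / m^3. Of the listed options, that is the dimensionality of density.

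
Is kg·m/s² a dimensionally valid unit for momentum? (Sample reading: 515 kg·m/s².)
No

momentum has SI base units: kg * m / s
kg·m/s² does NOT reduce to kg * m / s; a valid unit for momentum would be e.g. kg·m/s.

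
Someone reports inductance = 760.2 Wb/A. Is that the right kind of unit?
Yes

inductance has SI base units: kg * m^2 / (A^2 * s^2)
Wb/A reduces to the same SI base units, so it is a valid unit for inductance.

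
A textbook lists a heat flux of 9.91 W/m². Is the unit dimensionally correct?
Yes

heat flux has SI base units: kg / s^3
W/m² reduces to the same SI base units, so it is a valid unit for heat flux.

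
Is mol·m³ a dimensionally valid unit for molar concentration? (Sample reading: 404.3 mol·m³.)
No

molar concentration has SI base units: mol / m^3
mol·m³ does NOT reduce to mol / m^3; a valid unit for molar concentration would be e.g. mol/m³.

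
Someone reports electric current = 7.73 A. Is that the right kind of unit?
Yes

electric current has SI base units: A
A reduces to the same SI base units, so it is a valid unit for electric current.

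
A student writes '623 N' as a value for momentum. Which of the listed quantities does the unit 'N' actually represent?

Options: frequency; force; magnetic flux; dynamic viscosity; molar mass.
force

momentum should have units dimensionally equivalent to kg * m / s (e.g. kg·m/s).
The given unit 'N' reduces to kg * m / s^2. Of the listed options, that is the dimensionality of force.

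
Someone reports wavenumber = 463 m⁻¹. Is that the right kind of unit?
Yes

wavenumber has SI base units: 1 / m
m⁻¹ reduces to the same SI base units, so it is a valid unit for wavenumber.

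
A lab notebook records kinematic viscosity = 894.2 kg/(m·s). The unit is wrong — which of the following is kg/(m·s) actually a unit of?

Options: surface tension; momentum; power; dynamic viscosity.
dynamic viscosity

kinematic viscosity should have units dimensionally equivalent to m^2 / s (e.g. m²/s).
The given unit 'kg/(m·s)' reduces to kg / (m * s). Of the listed options, that is the dimensionality of dynamic viscosity.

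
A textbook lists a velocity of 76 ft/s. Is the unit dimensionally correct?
Yes

velocity has SI base units: m / s
ft/s reduces to the same SI base units, so it is a valid unit for velocity.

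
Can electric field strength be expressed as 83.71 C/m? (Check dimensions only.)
No

electric field strength has SI base units: kg * m / (A * s^3)
C/m does NOT reduce to kg * m / (A * s^3); a valid unit for electric field strength would be e.g. V/m.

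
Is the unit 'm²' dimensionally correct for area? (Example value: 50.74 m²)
Yes

area has SI base units: m^2
m² reduces to the same SI base units, so it is a valid unit for area.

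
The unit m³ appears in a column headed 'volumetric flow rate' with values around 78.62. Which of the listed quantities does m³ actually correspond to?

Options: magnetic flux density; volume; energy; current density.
volume

volumetric flow rate should have units dimensionally equivalent to m^3 / s (e.g. m³/s).
The given unit 'm³' reduces to m^3. Of the listed options, that is the dimensionality of volume.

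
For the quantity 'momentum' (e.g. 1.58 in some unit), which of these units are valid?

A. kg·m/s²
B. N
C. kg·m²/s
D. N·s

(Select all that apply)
D

momentum has SI base units: kg * m / s

Checking each option against kg * m / s:
  A. kg·m/s²: ✗ does not match
  B. N: ✗ does not match
  C. kg·m²/s: ✗ does not match
  D. N·s: ✓ matches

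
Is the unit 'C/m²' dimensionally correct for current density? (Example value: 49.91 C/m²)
No

current density has SI base units: A / m^2
C/m² does NOT reduce to A / m^2; a valid unit for current density would be e.g. A/m².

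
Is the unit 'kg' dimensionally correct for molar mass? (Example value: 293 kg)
No

molar mass has SI base units: kg / mol
kg does NOT reduce to kg / mol; a valid unit for molar mass would be e.g. kg/mol.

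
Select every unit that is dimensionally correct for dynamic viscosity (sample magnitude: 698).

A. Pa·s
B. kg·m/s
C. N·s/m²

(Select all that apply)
A, C

dynamic viscosity has SI base units: kg / (m * s)

Checking each option against kg / (m * s):
  A. Pa·s: ✓ matches
  B. kg·m/s: ✗ does not match
  C. N·s/m²: ✓ matches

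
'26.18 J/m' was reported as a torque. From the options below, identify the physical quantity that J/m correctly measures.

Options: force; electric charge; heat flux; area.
force

torque should have units dimensionally equivalent to kg * m^2 / s^2 (e.g. N·m).
The given unit 'J/m' reduces to kg * m / s^2. Of the listed options, that is the dimensionality of force.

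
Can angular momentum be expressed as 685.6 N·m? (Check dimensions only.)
No

angular momentum has SI base units: kg * m^2 / s
N·m does NOT reduce to kg * m^2 / s; a valid unit for angular momentum would be e.g. kg·m²/s.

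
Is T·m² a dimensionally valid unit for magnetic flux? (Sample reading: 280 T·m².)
Yes

magnetic flux has SI base units: kg * m^2 / (A * s^2)
T·m² reduces to the same SI base units, so it is a valid unit for magnetic flux.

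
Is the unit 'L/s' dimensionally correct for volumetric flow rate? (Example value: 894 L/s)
Yes

volumetric flow rate has SI base units: m^3 / s
L/s reduces to the same SI base units, so it is a valid unit for volumetric flow rate.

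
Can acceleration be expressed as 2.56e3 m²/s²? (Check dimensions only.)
No

acceleration has SI base units: m / s^2
m²/s² does NOT reduce to m / s^2; a valid unit for acceleration would be e.g. m/s².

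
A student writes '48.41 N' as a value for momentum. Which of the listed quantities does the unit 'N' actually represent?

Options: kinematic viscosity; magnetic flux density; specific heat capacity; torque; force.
force

momentum should have units dimensionally equivalent to kg * m / s (e.g. kg·m/s).
The given unit 'N' reduces to kg * m / s^2. Of the listed options, that is the dimensionality of force.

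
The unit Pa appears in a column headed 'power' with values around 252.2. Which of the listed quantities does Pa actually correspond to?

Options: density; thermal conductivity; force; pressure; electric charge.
pressure

power should have units dimensionally equivalent to kg * m^2 / s^3 (e.g. W).
The given unit 'Pa' reduces to kg / (m * s^2). Of the listed options, that is the dimensionality of pressure.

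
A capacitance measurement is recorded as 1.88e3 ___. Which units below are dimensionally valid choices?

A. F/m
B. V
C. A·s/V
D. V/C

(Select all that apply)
C

capacitance has SI base units: A^2 * s^4 / (kg * m^2)

Checking each option against A^2 * s^4 / (kg * m^2):
  A. F/m: ✗ does not match
  B. V: ✗ does not match
  C. A·s/V: ✓ matches
  D. V/C: ✗ does not match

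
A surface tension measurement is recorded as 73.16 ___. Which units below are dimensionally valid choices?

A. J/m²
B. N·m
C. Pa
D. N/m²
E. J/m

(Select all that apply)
A

surface tension has SI base units: kg / s^2

Checking each option against kg / s^2:
  A. J/m²: ✓ matches
  B. N·m: ✗ does not match
  C. Pa: ✗ does not match
  D. N/m²: ✗ does not match
  E. J/m: ✗ does not match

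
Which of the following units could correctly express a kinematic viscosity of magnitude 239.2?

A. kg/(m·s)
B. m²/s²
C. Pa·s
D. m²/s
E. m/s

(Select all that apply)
D

kinematic viscosity has SI base units: m^2 / s

Checking each option against m^2 / s:
  A. kg/(m·s): ✗ does not match
  B. m²/s²: ✗ does not match
  C. Pa·s: ✗ does not match
  D. m²/s: ✓ matches
  E. m/s: ✗ does not match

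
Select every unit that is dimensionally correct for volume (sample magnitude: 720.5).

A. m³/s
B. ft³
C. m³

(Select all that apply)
B, C

volume has SI base units: m^3

Checking each option against m^3:
  A. m³/s: ✗ does not match
  B. ft³: ✓ matches
  C. m³: ✓ matches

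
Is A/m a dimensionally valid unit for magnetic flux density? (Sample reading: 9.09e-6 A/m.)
No

magnetic flux density has SI base units: kg / (A * s^2)
A/m does NOT reduce to kg / (A * s^2); a valid unit for magnetic flux density would be e.g. T.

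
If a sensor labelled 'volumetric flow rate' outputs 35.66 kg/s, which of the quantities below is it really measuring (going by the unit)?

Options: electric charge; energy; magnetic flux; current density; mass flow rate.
mass flow rate

volumetric flow rate should have units dimensionally equivalent to m^3 / s (e.g. m³/s).
The given unit 'kg/s' reduces to kg / s. Of the listed options, that is the dimensionality of mass flow rate.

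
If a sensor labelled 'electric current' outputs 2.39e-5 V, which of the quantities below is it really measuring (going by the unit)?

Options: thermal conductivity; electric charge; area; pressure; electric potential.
electric potential

electric current should have units dimensionally equivalent to A (e.g. A).
The given unit 'V' reduces to kg * m^2 / (A * s^3). Of the listed options, that is the dimensionality of electric potential.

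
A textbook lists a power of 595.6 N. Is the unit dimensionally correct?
No

power has SI base units: kg * m^2 / s^3
N does NOT reduce to kg * m^2 / s^3; a valid unit for power would be e.g. W.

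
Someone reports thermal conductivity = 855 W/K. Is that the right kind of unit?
No

thermal conductivity has SI base units: kg * m / (s^3 * K)
W/K does NOT reduce to kg * m / (s^3 * K); a valid unit for thermal conductivity would be e.g. W/(m·K).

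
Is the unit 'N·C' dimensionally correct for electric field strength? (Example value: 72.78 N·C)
No

electric field strength has SI base units: kg * m / (A * s^3)
N·C does NOT reduce to kg * m / (A * s^3); a valid unit for electric field strength would be e.g. V/m.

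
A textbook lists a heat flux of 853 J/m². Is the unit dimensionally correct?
No

heat flux has SI base units: kg / s^3
J/m² does NOT reduce to kg / s^3; a valid unit for heat flux would be e.g. W/m².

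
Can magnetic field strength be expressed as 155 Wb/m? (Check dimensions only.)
No

magnetic field strength has SI base units: A / m
Wb/m does NOT reduce to A / m; a valid unit for magnetic field strength would be e.g. A/m.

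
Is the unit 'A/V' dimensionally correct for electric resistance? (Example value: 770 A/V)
No

electric resistance has SI base units: kg * m^2 / (A^2 * s^3)
A/V does NOT reduce to kg * m^2 / (A^2 * s^3); a valid unit for electric resistance would be e.g. Ω.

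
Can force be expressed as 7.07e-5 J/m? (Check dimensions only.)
Yes

force has SI base units: kg * m / s^2
J/m reduces to the same SI base units, so it is a valid unit for force.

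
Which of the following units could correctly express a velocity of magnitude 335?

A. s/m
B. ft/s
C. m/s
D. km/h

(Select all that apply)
B, C, D

velocity has SI base units: m / s

Checking each option against m / s:
  A. s/m: ✗ does not match
  B. ft/s: ✓ matches
  C. m/s: ✓ matches
  D. km/h: ✓ matches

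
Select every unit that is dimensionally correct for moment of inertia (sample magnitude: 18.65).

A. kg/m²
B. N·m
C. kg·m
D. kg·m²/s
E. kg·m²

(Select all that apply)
E

moment of inertia has SI base units: kg * m^2

Checking each option against kg * m^2:
  A. kg/m²: ✗ does not match
  B. N·m: ✗ does not match
  C. kg·m: ✗ does not match
  D. kg·m²/s: ✗ does not match
  E. kg·m²: ✓ matches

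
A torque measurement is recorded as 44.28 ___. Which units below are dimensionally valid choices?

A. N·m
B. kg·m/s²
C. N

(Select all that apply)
A

torque has SI base units: kg * m^2 / s^2

Checking each option against kg * m^2 / s^2:
  A. N·m: ✓ matches
  B. kg·m/s²: ✗ does not match
  C. N: ✗ does not match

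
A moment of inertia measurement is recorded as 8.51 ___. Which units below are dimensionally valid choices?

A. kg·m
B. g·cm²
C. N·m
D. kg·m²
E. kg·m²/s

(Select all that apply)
B, D

moment of inertia has SI base units: kg * m^2

Checking each option against kg * m^2:
  A. kg·m: ✗ does not match
  B. g·cm²: ✓ matches
  C. N·m: ✗ does not match
  D. kg·m²: ✓ matches
  E. kg·m²/s: ✗ does not match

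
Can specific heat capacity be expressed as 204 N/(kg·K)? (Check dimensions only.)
No

specific heat capacity has SI base units: m^2 / (s^2 * K)
N/(kg·K) does NOT reduce to m^2 / (s^2 * K); a valid unit for specific heat capacity would be e.g. J/(kg·K).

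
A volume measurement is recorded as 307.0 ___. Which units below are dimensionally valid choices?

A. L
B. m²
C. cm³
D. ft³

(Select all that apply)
A, C, D

volume has SI base units: m^3

Checking each option against m^3:
  A. L: ✓ matches
  B. m²: ✗ does not match
  C. cm³: ✓ matches
  D. ft³: ✓ matches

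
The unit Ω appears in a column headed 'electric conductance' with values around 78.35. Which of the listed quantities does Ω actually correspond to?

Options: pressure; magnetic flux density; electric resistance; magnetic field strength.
electric resistance

electric conductance should have units dimensionally equivalent to A^2 * s^3 / (kg * m^2) (e.g. S).
The given unit 'Ω' reduces to kg * m^2 / (A^2 * s^3). Of the listed options, that is the dimensionality of electric resistance.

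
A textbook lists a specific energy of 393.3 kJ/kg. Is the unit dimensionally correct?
Yes

specific energy has SI base units: m^2 / s^2
kJ/kg reduces to the same SI base units, so it is a valid unit for specific energy.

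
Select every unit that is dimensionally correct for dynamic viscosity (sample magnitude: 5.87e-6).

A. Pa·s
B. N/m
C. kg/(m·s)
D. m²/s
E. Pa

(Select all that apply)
A, C

dynamic viscosity has SI base units: kg / (m * s)

Checking each option against kg / (m * s):
  A. Pa·s: ✓ matches
  B. N/m: ✗ does not match
  C. kg/(m·s): ✓ matches
  D. m²/s: ✗ does not match
  E. Pa: ✗ does not match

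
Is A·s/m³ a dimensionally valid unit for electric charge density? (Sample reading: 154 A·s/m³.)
Yes

electric charge density has SI base units: A * s / m^3
A·s/m³ reduces to the same SI base units, so it is a valid unit for electric charge density.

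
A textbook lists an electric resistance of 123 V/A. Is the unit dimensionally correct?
Yes

electric resistance has SI base units: kg * m^2 / (A^2 * s^3)
V/A reduces to the same SI base units, so it is a valid unit for electric resistance.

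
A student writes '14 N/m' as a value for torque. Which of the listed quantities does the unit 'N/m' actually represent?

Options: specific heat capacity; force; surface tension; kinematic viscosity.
surface tension

torque should have units dimensionally equivalent to kg * m^2 / s^2 (e.g. N·m).
The given unit 'N/m' reduces to kg / s^2. Of the listed options, that is the dimensionality of surface tension.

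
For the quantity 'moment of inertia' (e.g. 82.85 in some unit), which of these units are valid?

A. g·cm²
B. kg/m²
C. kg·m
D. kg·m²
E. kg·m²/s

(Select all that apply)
A, D

moment of inertia has SI base units: kg * m^2

Checking each option against kg * m^2:
  A. g·cm²: ✓ matches
  B. kg/m²: ✗ does not match
  C. kg·m: ✗ does not match
  D. kg·m²: ✓ matches
  E. kg·m²/s: ✗ does not match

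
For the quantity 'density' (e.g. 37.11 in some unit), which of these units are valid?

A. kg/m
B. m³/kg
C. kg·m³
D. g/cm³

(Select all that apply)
D

density has SI base units: kg / m^3

Checking each option against kg / m^3:
  A. kg/m: ✗ does not match
  B. m³/kg: ✗ does not match
  C. kg·m³: ✗ does not match
  D. g/cm³: ✓ matches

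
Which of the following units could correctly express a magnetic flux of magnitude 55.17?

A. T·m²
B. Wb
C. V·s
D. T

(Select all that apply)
A, B, C

magnetic flux has SI base units: kg * m^2 / (A * s^2)

Checking each option against kg * m^2 / (A * s^2):
  A. T·m²: ✓ matches
  B. Wb: ✓ matches
  C. V·s: ✓ matches
  D. T: ✗ does not match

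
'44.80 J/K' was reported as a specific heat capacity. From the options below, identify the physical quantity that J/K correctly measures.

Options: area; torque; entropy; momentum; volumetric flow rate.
entropy

specific heat capacity should have units dimensionally equivalent to m^2 / (s^2 * K) (e.g. J/(kg·K)).
The given unit 'J/K' reduces to kg * m^2 / (s^2 * K). Of the listed options, that is the dimensionality of entropy.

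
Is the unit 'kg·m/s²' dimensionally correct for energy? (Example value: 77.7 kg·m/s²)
No

energy has SI base units: kg * m^2 / s^2
kg·m/s² does NOT reduce to kg * m^2 / s^2; a valid unit for energy would be e.g. J.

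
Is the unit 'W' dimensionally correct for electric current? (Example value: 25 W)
No

electric current has SI base units: A
W does NOT reduce to A; a valid unit for electric current would be e.g. A.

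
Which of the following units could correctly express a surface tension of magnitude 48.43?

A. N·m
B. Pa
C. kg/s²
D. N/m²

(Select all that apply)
C

surface tension has SI base units: kg / s^2

Checking each option against kg / s^2:
  A. N·m: ✗ does not match
  B. Pa: ✗ does not match
  C. kg/s²: ✓ matches
  D. N/m²: ✗ does not match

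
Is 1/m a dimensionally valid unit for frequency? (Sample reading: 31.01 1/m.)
No

frequency has SI base units: 1 / s
1/m does NOT reduce to 1 / s; a valid unit for frequency would be e.g. Hz.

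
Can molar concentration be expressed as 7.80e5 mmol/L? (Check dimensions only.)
Yes

molar concentration has SI base units: mol / m^3
mmol/L reduces to the same SI base units, so it is a valid unit for molar concentration.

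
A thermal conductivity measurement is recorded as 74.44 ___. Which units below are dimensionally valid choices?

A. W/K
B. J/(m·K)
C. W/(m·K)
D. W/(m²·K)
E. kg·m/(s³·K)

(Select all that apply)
C, E

thermal conductivity has SI base units: kg * m / (s^3 * K)

Checking each option against kg * m / (s^3 * K):
  A. W/K: ✗ does not match
  B. J/(m·K): ✗ does not match
  C. W/(m·K): ✓ matches
  D. W/(m²·K): ✗ does not match
  E. kg·m/(s³·K): ✓ matches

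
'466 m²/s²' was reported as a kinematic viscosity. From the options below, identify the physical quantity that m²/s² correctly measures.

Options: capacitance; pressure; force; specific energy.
specific energy

kinematic viscosity should have units dimensionally equivalent to m^2 / s (e.g. m²/s).
The given unit 'm²/s²' reduces to m^2 / s^2. Of the listed options, that is the dimensionality of specific energy.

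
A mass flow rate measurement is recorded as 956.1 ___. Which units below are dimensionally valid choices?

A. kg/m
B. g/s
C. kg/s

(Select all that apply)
B, C

mass flow rate has SI base units: kg / s

Checking each option against kg / s:
  A. kg/m: ✗ does not match
  B. g/s: ✓ matches
  C. kg/s: ✓ matches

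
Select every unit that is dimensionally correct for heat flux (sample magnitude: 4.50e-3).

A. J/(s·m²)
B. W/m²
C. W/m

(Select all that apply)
A, B

heat flux has SI base units: kg / s^3

Checking each option against kg / s^3:
  A. J/(s·m²): ✓ matches
  B. W/m²: ✓ matches
  C. W/m: ✗ does not match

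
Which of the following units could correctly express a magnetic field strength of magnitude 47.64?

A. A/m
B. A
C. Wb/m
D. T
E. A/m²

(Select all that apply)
A

magnetic field strength has SI base units: A / m

Checking each option against A / m:
  A. A/m: ✓ matches
  B. A: ✗ does not match
  C. Wb/m: ✗ does not match
  D. T: ✗ does not match
  E. A/m²: ✗ does not match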